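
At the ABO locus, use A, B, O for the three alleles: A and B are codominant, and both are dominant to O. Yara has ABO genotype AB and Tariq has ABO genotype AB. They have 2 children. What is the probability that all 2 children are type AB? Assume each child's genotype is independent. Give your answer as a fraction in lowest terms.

ABO cross AB × AB → 1/4 A, 1/4 B, 1/2 AB.
So P(type AB) = 1/2 per child.
All 2 independent: (1/2)^2 = 1/4.

1/4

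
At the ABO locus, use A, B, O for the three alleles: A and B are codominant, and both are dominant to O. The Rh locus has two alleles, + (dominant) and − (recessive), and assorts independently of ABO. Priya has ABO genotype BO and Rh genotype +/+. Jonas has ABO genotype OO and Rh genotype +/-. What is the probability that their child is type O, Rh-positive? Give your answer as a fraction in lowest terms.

1/2

ABO cross BO × OO → offspring phenotypes: 1/2 O, 1/2 B.
Rh cross +/+ × +/- → 1 Rh+.
Independent loci: P(type O, Rh-positive) = 1/2 × 1 = 1/2.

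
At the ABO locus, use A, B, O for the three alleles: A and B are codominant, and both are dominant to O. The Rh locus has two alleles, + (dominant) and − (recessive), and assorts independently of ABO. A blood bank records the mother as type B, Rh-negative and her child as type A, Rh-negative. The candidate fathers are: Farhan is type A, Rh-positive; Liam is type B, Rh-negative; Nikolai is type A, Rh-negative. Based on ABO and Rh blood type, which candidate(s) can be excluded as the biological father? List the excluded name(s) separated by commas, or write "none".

Liam

A candidate is excluded only if no genotype consistent with his phenotype could produce a type A, Rh-negative child with a type B, Rh-negative mother.
Liam (type B, Rh-): no genotype consistent with that phenotype can produce a type-A Rh- child with a type-B mother.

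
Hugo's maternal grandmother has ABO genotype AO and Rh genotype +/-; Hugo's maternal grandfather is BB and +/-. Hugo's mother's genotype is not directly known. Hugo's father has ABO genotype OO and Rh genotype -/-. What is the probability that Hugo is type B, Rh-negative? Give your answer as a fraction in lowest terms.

Hugo's mother's ABO genotype from AO × BB: 1/2 AB, 1/2 BO.
Crossing each possibility with the father OO and summing P(type B): 1/2·1/2 + 1/2·1/2 = 1/2.
Similarly for Rh via the mother's Rh distribution: P(Rh-) = 1/2.
Independent loci: 1/2 × 1/2 = 1/4.

1/4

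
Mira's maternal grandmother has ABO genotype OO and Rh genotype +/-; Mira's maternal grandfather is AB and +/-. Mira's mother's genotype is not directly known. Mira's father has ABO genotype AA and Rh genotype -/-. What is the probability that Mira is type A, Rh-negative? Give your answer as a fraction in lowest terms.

3/8

Mira's mother's ABO genotype from OO × AB: 1/2 AO, 1/2 BO.
Crossing each possibility with the father AA and summing P(type A): 1/2·1 + 1/2·1/2 = 3/4.
Similarly for Rh via the mother's Rh distribution: P(Rh-) = 1/2.
Independent loci: 3/4 × 1/2 = 3/8.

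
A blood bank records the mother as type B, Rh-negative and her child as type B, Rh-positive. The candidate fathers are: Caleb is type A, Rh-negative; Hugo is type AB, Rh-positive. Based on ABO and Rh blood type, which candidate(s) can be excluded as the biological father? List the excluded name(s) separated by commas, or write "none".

Caleb

A candidate is excluded only if no genotype consistent with his phenotype could produce a type B, Rh-positive child with a type B, Rh-negative mother.
Caleb (type A, Rh-): no genotype consistent with that phenotype can produce a type-B Rh+ child with a type-B mother.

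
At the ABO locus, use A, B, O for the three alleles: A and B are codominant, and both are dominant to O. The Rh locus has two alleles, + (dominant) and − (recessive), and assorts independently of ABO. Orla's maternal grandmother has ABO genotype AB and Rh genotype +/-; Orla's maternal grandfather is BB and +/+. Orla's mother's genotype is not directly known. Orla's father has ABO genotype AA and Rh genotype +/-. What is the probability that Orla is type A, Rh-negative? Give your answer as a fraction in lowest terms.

Orla's mother's ABO genotype from AB × BB: 1/2 AB, 1/2 BB.
Crossing each possibility with the father AA and summing P(type A): 1/2·1/2 + 1/2·0 = 1/4.
Similarly for Rh via the mother's Rh distribution: P(Rh-) = 1/8.
Independent loci: 1/4 × 1/8 = 1/32.

1/32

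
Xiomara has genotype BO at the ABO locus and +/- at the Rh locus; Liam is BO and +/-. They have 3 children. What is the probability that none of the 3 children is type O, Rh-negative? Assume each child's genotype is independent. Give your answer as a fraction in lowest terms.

ABO cross BO × BO → 1/4 O, 3/4 B.
Rh cross +/- × +/- → 3/4 Rh+, 1/4 Rh-; so P(type O, Rh-negative) = 1/4 × 1/4 = 1/16 per child.
P(not type O, Rh-negative) = 15/16 for one child; (15/16)^3 = 3375/4096.

3375/4096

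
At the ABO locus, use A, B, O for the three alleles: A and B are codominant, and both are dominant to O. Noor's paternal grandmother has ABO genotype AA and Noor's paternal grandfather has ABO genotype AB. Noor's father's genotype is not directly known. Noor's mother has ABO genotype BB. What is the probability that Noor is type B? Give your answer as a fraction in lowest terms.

Noor's father's ABO genotype from AA × AB: 1/2 AA, 1/2 AB.
Crossing each possibility with the mother BB and summing P(type B): 1/2·0 + 1/2·1/2 = 1/4.

1/4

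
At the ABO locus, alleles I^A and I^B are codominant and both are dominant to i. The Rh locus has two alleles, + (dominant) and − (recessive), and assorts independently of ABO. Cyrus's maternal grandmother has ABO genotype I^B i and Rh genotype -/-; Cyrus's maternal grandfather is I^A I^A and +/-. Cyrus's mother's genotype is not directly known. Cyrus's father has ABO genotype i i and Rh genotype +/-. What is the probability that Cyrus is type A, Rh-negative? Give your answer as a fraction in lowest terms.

3/16

Cyrus's mother's ABO genotype from I^B i × I^A I^A: 1/2 I^A I^B, 1/2 I^A i.
Crossing each possibility with the father i i and summing P(type A): 1/2·1/2 + 1/2·1/2 = 1/2.
Similarly for Rh via the mother's Rh distribution: P(Rh-) = 3/8.
Independent loci: 1/2 × 3/8 = 3/16.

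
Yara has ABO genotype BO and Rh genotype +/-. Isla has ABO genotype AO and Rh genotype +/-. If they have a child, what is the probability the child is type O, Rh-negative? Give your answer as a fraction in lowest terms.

ABO cross BO × AO → offspring phenotypes: 1/4 O, 1/4 A, 1/4 B, 1/4 AB.
Rh cross +/- × +/- → 3/4 Rh+, 1/4 Rh-.
Independent loci: P(type O, Rh-negative) = 1/4 × 1/4 = 1/16.

1/16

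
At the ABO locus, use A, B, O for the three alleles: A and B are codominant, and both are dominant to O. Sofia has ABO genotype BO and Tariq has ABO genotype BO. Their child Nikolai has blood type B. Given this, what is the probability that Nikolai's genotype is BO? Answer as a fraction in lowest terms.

Cross BO × BO → 1/4 BB, 1/2 BO, 1/4 OO.
Type-B genotypes among offspring: BB (1/4), BO (1/2); total 3/4.
P(BO | type B) = (1/2) / (3/4) = 2/3.

2/3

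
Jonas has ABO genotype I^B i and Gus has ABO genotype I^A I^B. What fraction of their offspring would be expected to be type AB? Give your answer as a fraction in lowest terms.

1/4

ABO cross I^B i × I^A I^B → offspring phenotypes: 1/4 A, 1/2 B, 1/4 AB.
So P(type AB) = 1/4.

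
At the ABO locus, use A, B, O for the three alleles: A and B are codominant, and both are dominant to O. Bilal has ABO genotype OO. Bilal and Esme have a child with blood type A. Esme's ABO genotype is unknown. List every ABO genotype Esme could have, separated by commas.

For each candidate genotype of Esme, check whether crossing it with OO can produce every observed child phenotype.
  AA → possible child types {A} ✓
  AB → possible child types {A, B} ✓
  AO → possible child types {O, A} ✓
  BB → possible child types {B} ✗
  BO → possible child types {O, B} ✗
  OO → possible child types {O} ✗

AA, AB, AO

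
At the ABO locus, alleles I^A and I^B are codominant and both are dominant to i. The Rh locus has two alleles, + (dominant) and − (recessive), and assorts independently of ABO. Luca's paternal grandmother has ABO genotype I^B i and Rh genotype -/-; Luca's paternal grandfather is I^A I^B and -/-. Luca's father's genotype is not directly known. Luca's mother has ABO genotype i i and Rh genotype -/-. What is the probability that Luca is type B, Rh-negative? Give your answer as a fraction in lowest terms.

1/2

Luca's father's ABO genotype from I^B i × I^A I^B: 1/4 I^A I^B, 1/4 I^A i, 1/4 I^B I^B, 1/4 I^B i.
Crossing each possibility with the mother i i and summing P(type B): 1/4·1/2 + 1/4·0 + 1/4·1 + 1/4·1/2 = 1/2.
Similarly for Rh via the father's Rh distribution: P(Rh-) = 1.
Independent loci: 1/2 × 1 = 1/2.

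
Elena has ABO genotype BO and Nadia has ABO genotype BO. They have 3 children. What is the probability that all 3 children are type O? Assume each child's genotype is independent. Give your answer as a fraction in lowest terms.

1/64

ABO cross BO × BO → 1/4 O, 3/4 B.
So P(type O) = 1/4 per child.
All 3 independent: (1/4)^3 = 1/64.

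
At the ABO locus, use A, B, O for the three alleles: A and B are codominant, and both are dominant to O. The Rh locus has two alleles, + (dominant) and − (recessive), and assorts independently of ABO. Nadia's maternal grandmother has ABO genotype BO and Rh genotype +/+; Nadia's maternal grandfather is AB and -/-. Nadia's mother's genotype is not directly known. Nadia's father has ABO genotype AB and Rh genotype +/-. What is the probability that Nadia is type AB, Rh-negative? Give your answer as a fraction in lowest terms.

3/32

Nadia's mother's ABO genotype from BO × AB: 1/4 AB, 1/4 AO, 1/4 BB, 1/4 BO.
Crossing each possibility with the father AB and summing P(type AB): 1/4·1/2 + 1/4·1/4 + 1/4·1/2 + 1/4·1/4 = 3/8.
Similarly for Rh via the mother's Rh distribution: P(Rh-) = 1/4.
Independent loci: 3/8 × 1/4 = 3/32.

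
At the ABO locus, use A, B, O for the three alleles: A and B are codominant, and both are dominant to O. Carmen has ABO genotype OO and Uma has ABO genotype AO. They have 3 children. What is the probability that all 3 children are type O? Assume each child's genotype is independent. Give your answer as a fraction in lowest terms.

1/8

ABO cross OO × AO → 1/2 O, 1/2 A.
So P(type O) = 1/2 per child.
All 3 independent: (1/2)^3 = 1/8.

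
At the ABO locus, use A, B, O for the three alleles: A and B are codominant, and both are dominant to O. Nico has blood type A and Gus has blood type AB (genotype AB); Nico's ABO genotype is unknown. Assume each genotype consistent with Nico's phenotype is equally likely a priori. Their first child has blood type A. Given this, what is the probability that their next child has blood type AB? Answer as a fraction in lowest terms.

3/8

Possible genotypes: Nico ∈ {AA, AO}; Gus ∈ {AB}.
Weight each parental genotype pair by prior × P(type-A child):
  AA × AB: posterior weight 1/2; P(next child type AB) = 1/2.
  AO × AB: posterior weight 1/2; P(next child type AB) = 1/4.
Weighted sum = 3/8.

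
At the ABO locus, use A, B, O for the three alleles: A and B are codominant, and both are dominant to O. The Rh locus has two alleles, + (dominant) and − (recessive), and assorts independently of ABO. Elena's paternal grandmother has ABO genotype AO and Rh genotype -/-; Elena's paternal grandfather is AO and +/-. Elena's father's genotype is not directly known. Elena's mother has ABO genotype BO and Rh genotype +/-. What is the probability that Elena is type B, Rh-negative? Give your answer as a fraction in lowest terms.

Elena's father's ABO genotype from AO × AO: 1/4 AA, 1/2 AO, 1/4 OO.
Crossing each possibility with the mother BO and summing P(type B): 1/4·0 + 1/2·1/4 + 1/4·1/2 = 1/4.
Similarly for Rh via the father's Rh distribution: P(Rh-) = 3/8.
Independent loci: 1/4 × 3/8 = 3/32.

3/32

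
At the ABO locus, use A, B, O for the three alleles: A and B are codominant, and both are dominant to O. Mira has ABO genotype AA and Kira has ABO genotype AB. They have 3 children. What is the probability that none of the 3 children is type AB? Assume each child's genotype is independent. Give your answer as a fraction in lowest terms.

ABO cross AA × AB → 1/2 A, 1/2 AB.
So P(type AB) = 1/2 per child.
P(not type AB) = 1/2 for one child; (1/2)^3 = 1/8.

1/8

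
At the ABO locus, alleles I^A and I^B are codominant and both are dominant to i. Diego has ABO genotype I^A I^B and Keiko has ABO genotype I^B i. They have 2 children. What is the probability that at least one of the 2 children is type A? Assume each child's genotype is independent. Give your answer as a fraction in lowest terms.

7/16

ABO cross I^A I^B × I^B i → 1/4 A, 1/2 B, 1/4 AB.
So P(type A) = 1/4 per child.
P(none) = (3/4)^2 = 9/16; P(at least one) = 1 − 9/16 = 7/16.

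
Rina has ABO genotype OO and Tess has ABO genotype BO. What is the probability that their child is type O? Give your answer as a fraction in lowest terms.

ABO cross OO × BO → offspring phenotypes: 1/2 O, 1/2 B.
So P(type O) = 1/2.

1/2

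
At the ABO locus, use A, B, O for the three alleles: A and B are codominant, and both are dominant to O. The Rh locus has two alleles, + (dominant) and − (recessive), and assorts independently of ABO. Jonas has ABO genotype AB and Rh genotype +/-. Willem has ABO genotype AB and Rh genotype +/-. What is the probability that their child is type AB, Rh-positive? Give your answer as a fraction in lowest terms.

ABO cross AB × AB → offspring phenotypes: 1/4 A, 1/4 B, 1/2 AB.
Rh cross +/- × +/- → 3/4 Rh+, 1/4 Rh-.
Independent loci: P(type AB, Rh-positive) = 1/2 × 3/4 = 3/8.

3/8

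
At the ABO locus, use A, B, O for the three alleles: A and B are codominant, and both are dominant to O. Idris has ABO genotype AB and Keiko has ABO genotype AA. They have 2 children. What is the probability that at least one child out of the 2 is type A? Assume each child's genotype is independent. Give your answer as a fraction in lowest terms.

ABO cross AB × AA → 1/2 A, 1/2 AB.
So P(type A) = 1/2 per child.
P(none) = (1/2)^2 = 1/4; P(at least one) = 1 − 1/4 = 3/4.

3/4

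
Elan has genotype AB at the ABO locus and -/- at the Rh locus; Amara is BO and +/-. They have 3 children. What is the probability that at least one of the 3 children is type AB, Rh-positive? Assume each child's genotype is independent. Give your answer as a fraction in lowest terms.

169/512

ABO cross AB × BO → 1/4 A, 1/2 B, 1/4 AB.
Rh cross -/- × +/- → 1/2 Rh+, 1/2 Rh-; so P(type AB, Rh-positive) = 1/4 × 1/2 = 1/8 per child.
P(none) = (7/8)^3 = 343/512; P(at least one) = 1 − 343/512 = 169/512.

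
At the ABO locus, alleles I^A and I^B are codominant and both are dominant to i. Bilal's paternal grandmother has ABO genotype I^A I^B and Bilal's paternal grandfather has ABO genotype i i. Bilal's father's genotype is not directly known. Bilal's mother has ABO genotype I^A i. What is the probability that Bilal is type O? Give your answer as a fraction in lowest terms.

Bilal's father's ABO genotype from I^A I^B × i i: 1/2 I^A i, 1/2 I^B i.
Crossing each possibility with the mother I^A i and summing P(type O): 1/2·1/4 + 1/2·1/4 = 1/4.

1/4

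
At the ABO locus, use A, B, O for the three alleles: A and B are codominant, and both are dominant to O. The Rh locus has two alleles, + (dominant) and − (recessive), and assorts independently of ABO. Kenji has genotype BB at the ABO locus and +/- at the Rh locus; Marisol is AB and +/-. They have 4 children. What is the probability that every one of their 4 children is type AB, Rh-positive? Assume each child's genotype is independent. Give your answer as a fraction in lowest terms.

81/4096

ABO cross BB × AB → 1/2 B, 1/2 AB.
Rh cross +/- × +/- → 3/4 Rh+, 1/4 Rh-; so P(type AB, Rh-positive) = 1/2 × 3/4 = 3/8 per child.
All 4 independent: (3/8)^4 = 81/4096.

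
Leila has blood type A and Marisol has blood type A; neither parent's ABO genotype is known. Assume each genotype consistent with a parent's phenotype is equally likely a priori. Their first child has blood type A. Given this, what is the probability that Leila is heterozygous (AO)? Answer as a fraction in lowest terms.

Possible genotypes: Leila ∈ {AA, AO}; Marisol ∈ {AA, AO}.
Weight each parental genotype pair by prior × P(type-A child):
  AA × AA: posterior weight 4/15.
  AA × AO: posterior weight 4/15.
  AO × AA: posterior weight 4/15.
  AO × AO: posterior weight 1/5.
Sum the posterior weight over pairs where Leila is AO: 7/15.

7/15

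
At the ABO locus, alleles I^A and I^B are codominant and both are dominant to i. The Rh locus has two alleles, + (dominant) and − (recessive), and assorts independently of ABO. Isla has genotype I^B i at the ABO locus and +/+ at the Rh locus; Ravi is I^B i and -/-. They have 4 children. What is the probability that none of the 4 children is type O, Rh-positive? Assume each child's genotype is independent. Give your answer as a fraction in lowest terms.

ABO cross I^B i × I^B i → 1/4 O, 3/4 B.
Rh cross +/+ × -/- → 1 Rh+; so P(type O, Rh-positive) = 1/4 × 1 = 1/4 per child.
P(not type O, Rh-positive) = 3/4 for one child; (3/4)^4 = 81/256.

81/256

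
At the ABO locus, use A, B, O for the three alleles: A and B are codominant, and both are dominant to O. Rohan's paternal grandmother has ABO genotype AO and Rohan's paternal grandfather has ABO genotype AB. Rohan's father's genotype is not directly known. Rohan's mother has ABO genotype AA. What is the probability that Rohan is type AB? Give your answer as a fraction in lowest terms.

Rohan's father's ABO genotype from AO × AB: 1/4 AA, 1/4 AB, 1/4 AO, 1/4 BO.
Crossing each possibility with the mother AA and summing P(type AB): 1/4·0 + 1/4·1/2 + 1/4·0 + 1/4·1/2 = 1/4.

1/4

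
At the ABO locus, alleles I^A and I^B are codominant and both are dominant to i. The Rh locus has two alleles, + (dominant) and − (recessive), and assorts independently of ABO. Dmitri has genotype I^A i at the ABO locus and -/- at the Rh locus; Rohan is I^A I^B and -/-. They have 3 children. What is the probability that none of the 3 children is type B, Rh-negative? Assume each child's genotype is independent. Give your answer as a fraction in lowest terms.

27/64

ABO cross I^A i × I^A I^B → 1/2 A, 1/4 B, 1/4 AB.
Rh cross -/- × -/- → 1 Rh-; so P(type B, Rh-negative) = 1/4 × 1 = 1/4 per child.
P(not type B, Rh-negative) = 3/4 for one child; (3/4)^3 = 27/64.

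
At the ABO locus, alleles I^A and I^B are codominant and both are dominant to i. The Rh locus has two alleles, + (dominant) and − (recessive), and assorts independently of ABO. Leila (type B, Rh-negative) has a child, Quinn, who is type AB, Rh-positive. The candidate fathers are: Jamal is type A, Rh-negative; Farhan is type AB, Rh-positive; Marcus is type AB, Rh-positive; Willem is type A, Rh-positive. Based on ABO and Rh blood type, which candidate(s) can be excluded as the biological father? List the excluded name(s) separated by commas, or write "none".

A candidate is excluded only if no genotype consistent with his phenotype could produce a type AB, Rh-positive child with a type B, Rh-negative mother.
Jamal (type A, Rh-): no genotype consistent with that phenotype can produce a type-AB Rh+ child with a type-B mother.

Jamal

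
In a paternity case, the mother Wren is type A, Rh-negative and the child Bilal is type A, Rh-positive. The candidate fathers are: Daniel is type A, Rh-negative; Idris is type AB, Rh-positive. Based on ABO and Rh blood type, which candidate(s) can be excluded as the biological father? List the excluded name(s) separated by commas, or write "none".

Daniel

A candidate is excluded only if no genotype consistent with his phenotype could produce a type A, Rh-positive child with a type A, Rh-negative mother.
Daniel (type A, Rh-): no genotype consistent with that phenotype can produce a type-A Rh+ child with a type-A mother.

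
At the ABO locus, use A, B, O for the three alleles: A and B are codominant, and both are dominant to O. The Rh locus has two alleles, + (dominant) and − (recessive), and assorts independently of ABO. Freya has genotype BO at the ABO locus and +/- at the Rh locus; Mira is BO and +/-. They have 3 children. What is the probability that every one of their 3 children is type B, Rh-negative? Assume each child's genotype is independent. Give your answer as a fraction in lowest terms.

27/4096

ABO cross BO × BO → 1/4 O, 3/4 B.
Rh cross +/- × +/- → 3/4 Rh+, 1/4 Rh-; so P(type B, Rh-negative) = 3/4 × 1/4 = 3/16 per child.
All 3 independent: (3/16)^3 = 27/4096.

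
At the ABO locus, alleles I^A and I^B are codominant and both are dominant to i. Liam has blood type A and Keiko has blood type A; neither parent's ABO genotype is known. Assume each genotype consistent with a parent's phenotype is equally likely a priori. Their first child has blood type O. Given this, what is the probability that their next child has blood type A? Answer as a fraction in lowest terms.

Possible genotypes: Liam ∈ {I^A I^A, I^A i}; Keiko ∈ {I^A I^A, I^A i}.
Weight each parental genotype pair by prior × P(type-O child):
  I^A i × I^A i: posterior weight 1; P(next child type A) = 3/4.
Weighted sum = 3/4.

3/4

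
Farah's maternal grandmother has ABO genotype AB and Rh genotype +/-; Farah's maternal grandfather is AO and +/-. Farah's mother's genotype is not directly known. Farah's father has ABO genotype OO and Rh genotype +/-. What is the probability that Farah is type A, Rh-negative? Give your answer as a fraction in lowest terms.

1/8

Farah's mother's ABO genotype from AB × AO: 1/4 AA, 1/4 AB, 1/4 AO, 1/4 BO.
Crossing each possibility with the father OO and summing P(type A): 1/4·1 + 1/4·1/2 + 1/4·1/2 + 1/4·0 = 1/2.
Similarly for Rh via the mother's Rh distribution: P(Rh-) = 1/4.
Independent loci: 1/2 × 1/4 = 1/8.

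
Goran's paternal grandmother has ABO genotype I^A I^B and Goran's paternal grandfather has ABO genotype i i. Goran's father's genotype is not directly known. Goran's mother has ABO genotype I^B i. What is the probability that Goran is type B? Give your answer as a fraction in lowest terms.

1/2

Goran's father's ABO genotype from I^A I^B × i i: 1/2 I^A i, 1/2 I^B i.
Crossing each possibility with the mother I^B i and summing P(type B): 1/2·1/4 + 1/2·3/4 = 1/2.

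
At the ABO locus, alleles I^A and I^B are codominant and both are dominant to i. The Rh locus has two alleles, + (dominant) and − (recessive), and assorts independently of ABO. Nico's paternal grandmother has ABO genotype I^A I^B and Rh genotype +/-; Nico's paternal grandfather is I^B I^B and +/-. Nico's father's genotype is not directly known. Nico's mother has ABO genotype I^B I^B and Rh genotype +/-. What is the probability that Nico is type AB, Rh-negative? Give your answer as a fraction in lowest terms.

1/16

Nico's father's ABO genotype from I^A I^B × I^B I^B: 1/2 I^A I^B, 1/2 I^B I^B.
Crossing each possibility with the mother I^B I^B and summing P(type AB): 1/2·1/2 + 1/2·0 = 1/4.
Similarly for Rh via the father's Rh distribution: P(Rh-) = 1/4.
Independent loci: 1/4 × 1/4 = 1/16.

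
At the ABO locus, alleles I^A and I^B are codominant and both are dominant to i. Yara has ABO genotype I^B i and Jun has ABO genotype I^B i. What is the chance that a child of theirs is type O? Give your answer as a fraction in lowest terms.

ABO cross I^B i × I^B i → offspring phenotypes: 1/4 O, 3/4 B.
So P(type O) = 1/4.

1/4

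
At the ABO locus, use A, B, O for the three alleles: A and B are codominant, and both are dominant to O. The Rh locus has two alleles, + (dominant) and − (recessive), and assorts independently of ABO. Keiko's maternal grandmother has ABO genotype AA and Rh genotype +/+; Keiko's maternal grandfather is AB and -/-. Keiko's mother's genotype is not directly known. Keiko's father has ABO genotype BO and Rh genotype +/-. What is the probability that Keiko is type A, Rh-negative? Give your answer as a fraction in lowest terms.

Keiko's mother's ABO genotype from AA × AB: 1/2 AA, 1/2 AB.
Crossing each possibility with the father BO and summing P(type A): 1/2·1/2 + 1/2·1/4 = 3/8.
Similarly for Rh via the mother's Rh distribution: P(Rh-) = 1/4.
Independent loci: 3/8 × 1/4 = 3/32.

3/32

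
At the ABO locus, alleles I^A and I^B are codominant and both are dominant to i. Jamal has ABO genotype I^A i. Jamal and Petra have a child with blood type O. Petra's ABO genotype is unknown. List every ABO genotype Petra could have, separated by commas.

I^A i, I^B i, i i

For each candidate genotype of Petra, check whether crossing it with I^A i can produce every observed child phenotype.
  I^A I^A → possible child types {A} ✗
  I^A I^B → possible child types {A, B, AB} ✗
  I^A i → possible child types {O, A} ✓
  I^B I^B → possible child types {B, AB} ✗
  I^B i → possible child types {O, A, B, AB} ✓
  i i → possible child types {O, A} ✓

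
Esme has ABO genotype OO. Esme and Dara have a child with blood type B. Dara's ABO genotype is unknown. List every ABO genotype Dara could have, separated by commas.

AB, BB, BO

For each candidate genotype of Dara, check whether crossing it with OO can produce every observed child phenotype.
  AA → possible child types {A} ✗
  AB → possible child types {A, B} ✓
  AO → possible child types {O, A} ✗
  BB → possible child types {B} ✓
  BO → possible child types {O, B} ✓
  OO → possible child types {O} ✗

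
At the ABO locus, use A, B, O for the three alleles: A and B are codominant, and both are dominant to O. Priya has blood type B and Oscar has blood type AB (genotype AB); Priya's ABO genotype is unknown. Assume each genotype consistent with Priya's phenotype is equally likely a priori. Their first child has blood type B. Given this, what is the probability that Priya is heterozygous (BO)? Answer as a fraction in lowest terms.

Possible genotypes: Priya ∈ {BB, BO}; Oscar ∈ {AB}.
Weight each parental genotype pair by prior × P(type-B child):
  BB × AB: posterior weight 1/2.
  BO × AB: posterior weight 1/2.
Sum the posterior weight over pairs where Priya is BO: 1/2.

1/2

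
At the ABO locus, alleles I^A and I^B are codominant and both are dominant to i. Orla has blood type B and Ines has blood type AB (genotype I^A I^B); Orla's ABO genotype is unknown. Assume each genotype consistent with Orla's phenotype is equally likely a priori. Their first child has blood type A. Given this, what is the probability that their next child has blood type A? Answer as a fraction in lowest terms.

1/4

Possible genotypes: Orla ∈ {I^B I^B, I^B i}; Ines ∈ {I^A I^B}.
Weight each parental genotype pair by prior × P(type-A child):
  I^B i × I^A I^B: posterior weight 1; P(next child type A) = 1/4.
Weighted sum = 1/4.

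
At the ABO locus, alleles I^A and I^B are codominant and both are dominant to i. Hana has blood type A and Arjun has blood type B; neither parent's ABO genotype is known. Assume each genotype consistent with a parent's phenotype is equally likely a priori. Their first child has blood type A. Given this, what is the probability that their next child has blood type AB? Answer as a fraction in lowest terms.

Possible genotypes: Hana ∈ {I^A I^A, I^A i}; Arjun ∈ {I^B I^B, I^B i}.
Weight each parental genotype pair by prior × P(type-A child):
  I^A I^A × I^B i: posterior weight 2/3; P(next child type AB) = 1/2.
  I^A i × I^B i: posterior weight 1/3; P(next child type AB) = 1/4.
Weighted sum = 5/12.

5/12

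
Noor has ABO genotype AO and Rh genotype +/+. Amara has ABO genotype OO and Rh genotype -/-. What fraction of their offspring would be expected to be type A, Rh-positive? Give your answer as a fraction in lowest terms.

ABO cross AO × OO → offspring phenotypes: 1/2 O, 1/2 A.
Rh cross +/+ × -/- → 1 Rh+.
Independent loci: P(type A, Rh-positive) = 1/2 × 1 = 1/2.

1/2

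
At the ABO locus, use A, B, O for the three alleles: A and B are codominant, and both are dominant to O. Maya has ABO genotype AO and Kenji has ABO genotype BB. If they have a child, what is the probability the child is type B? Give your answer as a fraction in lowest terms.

ABO cross AO × BB → offspring phenotypes: 1/2 B, 1/2 AB.
So P(type B) = 1/2.

1/2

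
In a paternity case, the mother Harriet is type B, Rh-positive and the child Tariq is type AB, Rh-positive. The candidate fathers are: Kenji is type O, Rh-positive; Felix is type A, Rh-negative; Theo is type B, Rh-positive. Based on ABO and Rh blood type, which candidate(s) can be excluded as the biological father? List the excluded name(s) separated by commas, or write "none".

Kenji, Theo

A candidate is excluded only if no genotype consistent with his phenotype could produce a type AB, Rh-positive child with a type B, Rh-positive mother.
Kenji (type O, Rh+): no genotype consistent with that phenotype can produce a type-AB Rh+ child with a type-B mother.
Theo (type B, Rh+): no genotype consistent with that phenotype can produce a type-AB Rh+ child with a type-B mother.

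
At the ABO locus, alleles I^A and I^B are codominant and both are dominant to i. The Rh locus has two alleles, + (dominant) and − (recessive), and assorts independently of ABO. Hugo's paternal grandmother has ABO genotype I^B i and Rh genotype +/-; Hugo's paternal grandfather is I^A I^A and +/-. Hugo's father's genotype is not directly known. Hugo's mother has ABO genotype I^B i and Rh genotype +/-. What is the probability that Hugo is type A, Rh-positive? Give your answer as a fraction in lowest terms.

3/16

Hugo's father's ABO genotype from I^B i × I^A I^A: 1/2 I^A I^B, 1/2 I^A i.
Crossing each possibility with the mother I^B i and summing P(type A): 1/2·1/4 + 1/2·1/4 = 1/4.
Similarly for Rh via the father's Rh distribution: P(Rh+) = 3/4.
Independent loci: 1/4 × 3/4 = 3/16.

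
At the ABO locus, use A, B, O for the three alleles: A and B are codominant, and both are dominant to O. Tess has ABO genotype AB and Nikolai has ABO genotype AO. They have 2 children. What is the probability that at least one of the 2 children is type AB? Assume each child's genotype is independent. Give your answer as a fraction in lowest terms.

7/16

ABO cross AB × AO → 1/2 A, 1/4 B, 1/4 AB.
So P(type AB) = 1/4 per child.
P(none) = (3/4)^2 = 9/16; P(at least one) = 1 − 9/16 = 7/16.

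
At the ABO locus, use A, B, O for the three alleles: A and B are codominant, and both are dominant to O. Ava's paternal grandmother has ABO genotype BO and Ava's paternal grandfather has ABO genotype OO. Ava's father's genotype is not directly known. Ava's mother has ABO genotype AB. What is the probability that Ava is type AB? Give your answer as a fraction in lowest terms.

1/8

Ava's father's ABO genotype from BO × OO: 1/2 BO, 1/2 OO.
Crossing each possibility with the mother AB and summing P(type AB): 1/2·1/4 + 1/2·0 = 1/8.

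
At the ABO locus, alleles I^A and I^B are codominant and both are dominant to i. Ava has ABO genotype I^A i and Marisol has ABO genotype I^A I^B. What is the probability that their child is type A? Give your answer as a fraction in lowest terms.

ABO cross I^A i × I^A I^B → offspring phenotypes: 1/2 A, 1/4 B, 1/4 AB.
So P(type A) = 1/2.

1/2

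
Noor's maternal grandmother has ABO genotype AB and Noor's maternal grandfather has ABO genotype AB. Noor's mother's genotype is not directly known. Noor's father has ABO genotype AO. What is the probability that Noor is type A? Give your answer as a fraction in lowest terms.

Noor's mother's ABO genotype from AB × AB: 1/4 AA, 1/2 AB, 1/4 BB.
Crossing each possibility with the father AO and summing P(type A): 1/4·1 + 1/2·1/2 + 1/4·0 = 1/2.

1/2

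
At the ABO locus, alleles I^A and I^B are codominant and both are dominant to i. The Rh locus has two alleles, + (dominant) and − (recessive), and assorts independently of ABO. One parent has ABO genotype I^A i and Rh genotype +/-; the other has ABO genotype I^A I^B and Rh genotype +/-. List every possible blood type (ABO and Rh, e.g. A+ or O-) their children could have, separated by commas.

A+, A-, B+, B-, AB+, AB-

Gametes from I^A i × I^A I^B give offspring ABO genotypes I^A I^A, I^A I^B, I^A i, I^B i, i.e. phenotypes A, B, AB.
Rh cross +/- × +/- → phenotypes Rh+, Rh-.
Combining independently: A+, A-, B+, B-, AB+, AB-.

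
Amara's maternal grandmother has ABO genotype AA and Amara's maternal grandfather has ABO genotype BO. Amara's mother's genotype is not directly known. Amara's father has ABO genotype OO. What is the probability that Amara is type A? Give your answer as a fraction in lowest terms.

Amara's mother's ABO genotype from AA × BO: 1/2 AB, 1/2 AO.
Crossing each possibility with the father OO and summing P(type A): 1/2·1/2 + 1/2·1/2 = 1/2.

1/2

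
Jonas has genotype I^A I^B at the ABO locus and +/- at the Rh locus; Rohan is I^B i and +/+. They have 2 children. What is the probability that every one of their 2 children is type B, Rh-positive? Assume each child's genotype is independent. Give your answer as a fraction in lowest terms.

1/4

ABO cross I^A I^B × I^B i → 1/4 A, 1/2 B, 1/4 AB.
Rh cross +/- × +/+ → 1 Rh+; so P(type B, Rh-positive) = 1/2 × 1 = 1/2 per child.
All 2 independent: (1/2)^2 = 1/4.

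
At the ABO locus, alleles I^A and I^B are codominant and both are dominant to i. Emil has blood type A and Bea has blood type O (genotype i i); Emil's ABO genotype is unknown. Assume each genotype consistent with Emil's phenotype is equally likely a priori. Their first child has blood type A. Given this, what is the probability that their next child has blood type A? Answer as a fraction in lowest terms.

5/6

Possible genotypes: Emil ∈ {I^A I^A, I^A i}; Bea ∈ {i i}.
Weight each parental genotype pair by prior × P(type-A child):
  I^A I^A × i i: posterior weight 2/3; P(next child type A) = 1.
  I^A i × i i: posterior weight 1/3; P(next child type A) = 1/2.
Weighted sum = 5/6.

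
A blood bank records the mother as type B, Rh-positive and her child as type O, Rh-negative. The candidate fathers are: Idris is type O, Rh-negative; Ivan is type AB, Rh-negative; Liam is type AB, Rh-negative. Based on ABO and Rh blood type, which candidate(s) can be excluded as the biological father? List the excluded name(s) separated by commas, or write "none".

A candidate is excluded only if no genotype consistent with his phenotype could produce a type O, Rh-negative child with a type B, Rh-positive mother.
Ivan (type AB, Rh-): no genotype consistent with that phenotype can produce a type-O Rh- child with a type-B mother.
Liam (type AB, Rh-): no genotype consistent with that phenotype can produce a type-O Rh- child with a type-B mother.

Ivan, Liam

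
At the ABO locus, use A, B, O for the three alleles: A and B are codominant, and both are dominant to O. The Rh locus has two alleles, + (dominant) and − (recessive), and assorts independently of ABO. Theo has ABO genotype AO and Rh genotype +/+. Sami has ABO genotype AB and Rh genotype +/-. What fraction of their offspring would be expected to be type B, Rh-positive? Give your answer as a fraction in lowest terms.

ABO cross AO × AB → offspring phenotypes: 1/2 A, 1/4 B, 1/4 AB.
Rh cross +/+ × +/- → 1 Rh+.
Independent loci: P(type B, Rh-positive) = 1/4 × 1 = 1/4.

1/4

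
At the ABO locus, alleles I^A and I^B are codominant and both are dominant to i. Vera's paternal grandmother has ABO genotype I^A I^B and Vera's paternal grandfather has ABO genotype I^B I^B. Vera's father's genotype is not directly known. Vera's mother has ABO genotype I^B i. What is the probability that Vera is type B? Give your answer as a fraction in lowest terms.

3/4

Vera's father's ABO genotype from I^A I^B × I^B I^B: 1/2 I^A I^B, 1/2 I^B I^B.
Crossing each possibility with the mother I^B i and summing P(type B): 1/2·1/2 + 1/2·1 = 3/4.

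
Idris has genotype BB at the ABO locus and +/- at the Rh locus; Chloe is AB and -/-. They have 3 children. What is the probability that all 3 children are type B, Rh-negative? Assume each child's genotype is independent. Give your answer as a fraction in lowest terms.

ABO cross BB × AB → 1/2 B, 1/2 AB.
Rh cross +/- × -/- → 1/2 Rh+, 1/2 Rh-; so P(type B, Rh-negative) = 1/2 × 1/2 = 1/4 per child.
All 3 independent: (1/4)^3 = 1/64.

1/64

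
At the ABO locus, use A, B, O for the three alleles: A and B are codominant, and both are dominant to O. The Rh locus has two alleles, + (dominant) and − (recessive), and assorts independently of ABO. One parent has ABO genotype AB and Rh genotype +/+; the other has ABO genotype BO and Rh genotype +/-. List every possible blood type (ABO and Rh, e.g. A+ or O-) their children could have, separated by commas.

A+, B+, AB+

Gametes from AB × BO give offspring ABO genotypes AB, AO, BB, BO, i.e. phenotypes A, B, AB.
Rh cross +/+ × +/- → phenotypes Rh+.
Combining independently: A+, B+, AB+.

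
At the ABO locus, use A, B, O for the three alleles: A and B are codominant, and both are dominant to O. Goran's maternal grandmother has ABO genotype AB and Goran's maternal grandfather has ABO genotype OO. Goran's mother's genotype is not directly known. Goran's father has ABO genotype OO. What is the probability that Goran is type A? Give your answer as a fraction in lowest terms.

1/4

Goran's mother's ABO genotype from AB × OO: 1/2 AO, 1/2 BO.
Crossing each possibility with the father OO and summing P(type A): 1/2·1/2 + 1/2·0 = 1/4.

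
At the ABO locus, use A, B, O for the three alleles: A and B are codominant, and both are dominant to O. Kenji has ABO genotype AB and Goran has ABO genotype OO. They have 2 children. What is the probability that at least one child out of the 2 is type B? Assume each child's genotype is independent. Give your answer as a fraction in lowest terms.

3/4

ABO cross AB × OO → 1/2 A, 1/2 B.
So P(type B) = 1/2 per child.
P(none) = (1/2)^2 = 1/4; P(at least one) = 1 − 1/4 = 3/4.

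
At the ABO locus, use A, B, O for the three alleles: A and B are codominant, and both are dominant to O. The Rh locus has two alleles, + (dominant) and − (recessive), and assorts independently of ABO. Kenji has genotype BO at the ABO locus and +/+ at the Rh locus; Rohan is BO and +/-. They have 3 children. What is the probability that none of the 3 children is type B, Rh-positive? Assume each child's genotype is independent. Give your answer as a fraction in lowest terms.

1/64

ABO cross BO × BO → 1/4 O, 3/4 B.
Rh cross +/+ × +/- → 1 Rh+; so P(type B, Rh-positive) = 3/4 × 1 = 3/4 per child.
P(not type B, Rh-positive) = 1/4 for one child; (1/4)^3 = 1/64.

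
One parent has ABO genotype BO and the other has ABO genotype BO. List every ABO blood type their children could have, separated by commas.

O, B

Gametes from BO × BO give offspring ABO genotypes BB, BO, OO, i.e. phenotypes O, B.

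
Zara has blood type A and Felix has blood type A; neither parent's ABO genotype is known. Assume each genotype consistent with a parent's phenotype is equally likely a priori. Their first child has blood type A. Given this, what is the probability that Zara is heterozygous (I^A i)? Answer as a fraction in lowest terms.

7/15

Possible genotypes: Zara ∈ {I^A I^A, I^A i}; Felix ∈ {I^A I^A, I^A i}.
Weight each parental genotype pair by prior × P(type-A child):
  I^A I^A × I^A I^A: posterior weight 4/15.
  I^A I^A × I^A i: posterior weight 4/15.
  I^A i × I^A I^A: posterior weight 4/15.
  I^A i × I^A i: posterior weight 1/5.
Sum the posterior weight over pairs where Zara is I^A i: 7/15.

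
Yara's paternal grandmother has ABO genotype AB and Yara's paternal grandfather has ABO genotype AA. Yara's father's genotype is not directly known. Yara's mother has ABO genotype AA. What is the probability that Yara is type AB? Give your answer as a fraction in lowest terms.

1/4

Yara's father's ABO genotype from AB × AA: 1/2 AA, 1/2 AB.
Crossing each possibility with the mother AA and summing P(type AB): 1/2·0 + 1/2·1/2 = 1/4.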